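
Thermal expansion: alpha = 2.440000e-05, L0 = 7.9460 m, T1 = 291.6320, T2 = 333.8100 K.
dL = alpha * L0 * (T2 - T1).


dT = 42.1780 K
dL = 2.440000e-05 * 7.9460 * 42.1780 = 0.008178 m
L_final = 7.954178 m

dL = 0.008178 m


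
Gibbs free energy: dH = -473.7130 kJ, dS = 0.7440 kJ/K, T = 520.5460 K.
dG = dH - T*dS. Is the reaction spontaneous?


T*dS = 520.5460 * 0.7440 = 387.2862 kJ
dG = -473.7130 - 387.2862 = -860.9992 kJ (spontaneous)

dG = -860.9992 kJ, spontaneous


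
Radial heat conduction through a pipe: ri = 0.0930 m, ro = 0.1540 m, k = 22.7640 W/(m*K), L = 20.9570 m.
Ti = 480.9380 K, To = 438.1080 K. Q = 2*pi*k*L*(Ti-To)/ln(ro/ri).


dT = 42.8300 K
ln(ro/ri) = 0.5044
Q = 2*pi*22.7640*20.9570*42.8300 / 0.5044 = 254548.7276 W

254548.7276 W


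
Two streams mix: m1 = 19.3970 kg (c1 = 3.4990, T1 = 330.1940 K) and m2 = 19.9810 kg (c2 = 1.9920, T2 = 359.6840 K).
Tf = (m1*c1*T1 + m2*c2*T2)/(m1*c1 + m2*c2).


num = 36726.4980
den = 107.6723
Tf = 341.0953 K

341.0953 K


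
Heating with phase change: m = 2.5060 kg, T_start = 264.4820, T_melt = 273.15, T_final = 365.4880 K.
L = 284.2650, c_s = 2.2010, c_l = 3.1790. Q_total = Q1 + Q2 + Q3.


Q1 (sensible, solid) = 2.5060 * 2.2010 * 8.6680 = 47.8101 kJ
Q2 (latent) = 2.5060 * 284.2650 = 712.3681 kJ
Q3 (sensible, liquid) = 2.5060 * 3.1790 * 92.3380 = 735.6175 kJ
Q_total = 1495.7957 kJ

1495.7957 kJ


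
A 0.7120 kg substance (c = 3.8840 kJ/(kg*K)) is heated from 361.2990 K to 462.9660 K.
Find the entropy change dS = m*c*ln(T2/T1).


T2/T1 = 1.2814
ln(T2/T1) = 0.2479
dS = 0.7120 * 3.8840 * 0.2479 = 0.6857 kJ/K

0.6857 kJ/K


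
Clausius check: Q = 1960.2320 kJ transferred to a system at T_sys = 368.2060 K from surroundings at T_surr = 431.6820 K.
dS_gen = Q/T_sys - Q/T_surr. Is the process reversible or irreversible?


dS_sys = 1960.2320/368.2060 = 5.3237 kJ/K
dS_surr = -1960.2320/431.6820 = -4.5409 kJ/K
dS_gen = 5.3237 - 4.5409 = 0.7828 kJ/K (irreversible)

dS_gen = 0.7828 kJ/K, irreversible


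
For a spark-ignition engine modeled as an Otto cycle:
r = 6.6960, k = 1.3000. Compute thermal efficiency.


r^(k-1) = 1.7691
eta = 1 - 1/1.7691 = 0.4347 = 43.4731%

43.4731%


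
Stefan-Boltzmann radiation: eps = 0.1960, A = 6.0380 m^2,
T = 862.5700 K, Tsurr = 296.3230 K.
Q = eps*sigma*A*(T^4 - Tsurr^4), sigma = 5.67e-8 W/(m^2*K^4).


T^4 = 5.5358e+11
Tsurr^4 = 7.7101e+09
Q = 0.1960 * 5.67e-8 * 6.0380 * 5.4587e+11 = 36628.4322 W

36628.4322 W


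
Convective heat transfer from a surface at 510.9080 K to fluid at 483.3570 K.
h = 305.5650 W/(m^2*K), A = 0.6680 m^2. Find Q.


dT = 27.5510 K
Q = 305.5650 * 0.6680 * 27.5510 = 5623.6390 W

5623.6390 W


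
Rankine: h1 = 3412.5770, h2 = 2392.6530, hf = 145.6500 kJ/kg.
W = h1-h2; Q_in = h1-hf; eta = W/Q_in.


W = 1019.9240 kJ/kg
Q_in = 3266.9270 kJ/kg
eta = 0.3122 = 31.2197%

eta = 31.2197%


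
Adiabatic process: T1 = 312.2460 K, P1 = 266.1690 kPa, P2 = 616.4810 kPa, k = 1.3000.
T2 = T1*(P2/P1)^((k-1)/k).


(k-1)/k = 0.2308
(P2/P1)^exp = 1.2139
T2 = 312.2460 * 1.2139 = 379.0293 K

379.0293 K


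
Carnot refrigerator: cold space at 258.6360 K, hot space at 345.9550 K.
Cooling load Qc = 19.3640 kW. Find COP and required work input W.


COP = 258.6360 / 87.3190 = 2.9620
W = 19.3640 / 2.9620 = 6.5375 kW

COP = 2.9620, W = 6.5375 kW


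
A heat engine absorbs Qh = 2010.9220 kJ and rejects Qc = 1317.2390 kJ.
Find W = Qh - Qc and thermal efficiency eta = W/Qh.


W = 2010.9220 - 1317.2390 = 693.6830 kJ
eta = 693.6830 / 2010.9220 = 0.3450 = 34.4958%

W = 693.6830 kJ, eta = 34.4958%


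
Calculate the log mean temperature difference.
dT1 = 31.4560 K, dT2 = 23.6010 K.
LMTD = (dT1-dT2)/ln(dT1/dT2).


dT1/dT2 = 1.3328
ln(dT1/dT2) = 0.2873
LMTD = 7.8550 / 0.2873 = 27.3407 K

27.3407 K


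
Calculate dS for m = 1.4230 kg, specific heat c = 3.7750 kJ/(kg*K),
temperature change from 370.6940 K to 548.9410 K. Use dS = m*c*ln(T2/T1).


T2/T1 = 1.4808
ln(T2/T1) = 0.3926
dS = 1.4230 * 3.7750 * 0.3926 = 2.1091 kJ/K

2.1091 kJ/K


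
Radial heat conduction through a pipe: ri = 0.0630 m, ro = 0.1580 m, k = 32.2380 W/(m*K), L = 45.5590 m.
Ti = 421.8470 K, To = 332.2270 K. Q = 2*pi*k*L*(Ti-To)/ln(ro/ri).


dT = 89.6200 K
ln(ro/ri) = 0.9195
Q = 2*pi*32.2380*45.5590*89.6200 / 0.9195 = 899485.3544 W

899485.3544 W


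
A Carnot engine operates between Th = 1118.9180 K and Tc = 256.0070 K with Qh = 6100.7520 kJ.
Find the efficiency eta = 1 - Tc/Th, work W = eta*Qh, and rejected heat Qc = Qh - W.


eta = 1 - 256.0070/1118.9180 = 0.7712
W = 0.7712 * 6100.7520 = 4704.9078 kJ
Qc = 6100.7520 - 4704.9078 = 1395.8442 kJ

eta = 77.1201%, W = 4704.9078 kJ, Qc = 1395.8442 kJ


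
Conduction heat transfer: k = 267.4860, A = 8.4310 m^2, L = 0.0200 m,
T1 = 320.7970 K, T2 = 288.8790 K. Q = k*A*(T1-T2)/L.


dT = 31.9180 K
Q = 267.4860 * 8.4310 * 31.9180 / 0.0200 = 3599032.9303 W

3599032.9303 W


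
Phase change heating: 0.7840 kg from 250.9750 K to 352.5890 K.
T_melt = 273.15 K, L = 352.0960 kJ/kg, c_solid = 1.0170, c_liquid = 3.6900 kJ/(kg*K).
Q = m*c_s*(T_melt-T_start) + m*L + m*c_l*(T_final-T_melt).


Q1 (sensible, solid) = 0.7840 * 1.0170 * 22.1750 = 17.6807 kJ
Q2 (latent) = 0.7840 * 352.0960 = 276.0433 kJ
Q3 (sensible, liquid) = 0.7840 * 3.6900 * 79.4390 = 229.8138 kJ
Q_total = 523.5379 kJ

523.5379 kJ


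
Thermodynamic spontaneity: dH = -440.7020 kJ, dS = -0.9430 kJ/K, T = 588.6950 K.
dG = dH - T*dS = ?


T*dS = 588.6950 * -0.9430 = -555.1394 kJ
dG = -440.7020 + 555.1394 = 114.4374 kJ (non-spontaneous)

dG = 114.4374 kJ, non-spontaneous


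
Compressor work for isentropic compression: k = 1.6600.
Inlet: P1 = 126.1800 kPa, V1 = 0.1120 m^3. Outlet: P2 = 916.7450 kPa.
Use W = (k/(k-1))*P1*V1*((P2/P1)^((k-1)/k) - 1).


(k-1)/k = 0.3976
(P2/P1)^exp = 2.2000
W = 2.5152 * 126.1800 * 0.1120 * (2.2000 - 1) = 42.6544 kJ

42.6544 kJ


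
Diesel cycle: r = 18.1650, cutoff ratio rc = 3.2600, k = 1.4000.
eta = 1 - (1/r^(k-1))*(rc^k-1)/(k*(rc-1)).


r^(k-1) = 3.1893
rc^k = 5.2300
eta = 0.5808 = 58.0808%

58.0808%


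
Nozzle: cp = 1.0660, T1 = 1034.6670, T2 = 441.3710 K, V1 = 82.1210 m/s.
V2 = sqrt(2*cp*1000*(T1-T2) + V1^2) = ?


dT = 593.2960 K
2*cp*1000*dT = 1264907.0720
V1^2 = 6743.8586
V2 = sqrt(1271650.9306) = 1127.6750 m/s

1127.6750 m/s


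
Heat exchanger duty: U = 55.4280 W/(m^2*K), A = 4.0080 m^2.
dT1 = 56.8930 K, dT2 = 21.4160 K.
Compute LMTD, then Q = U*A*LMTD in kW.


LMTD = 36.3109 K
Q = 55.4280 * 4.0080 * 36.3109 = 8066.6670 W = 8.0667 kW

8.0667 kW


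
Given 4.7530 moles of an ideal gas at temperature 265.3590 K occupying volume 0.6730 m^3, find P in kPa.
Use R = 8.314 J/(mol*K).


P = nRT/V = 4.7530 * 8.314 * 265.3590 / 0.6730
= 10486.0435 / 0.6730 = 15581.0454 Pa = 15.5810 kPa

15.5810 kPa


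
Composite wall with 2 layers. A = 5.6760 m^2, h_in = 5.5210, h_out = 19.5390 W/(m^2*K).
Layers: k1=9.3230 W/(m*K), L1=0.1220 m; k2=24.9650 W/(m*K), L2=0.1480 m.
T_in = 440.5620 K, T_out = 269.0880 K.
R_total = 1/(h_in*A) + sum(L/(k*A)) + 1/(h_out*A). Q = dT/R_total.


R_conv_in = 1/(5.5210*5.6760) = 0.0319
R_1 = 0.1220/(9.3230*5.6760) = 0.0023
R_2 = 0.1480/(24.9650*5.6760) = 0.0010
R_conv_out = 1/(19.5390*5.6760) = 0.0090
R_total = 0.0443 K/W
Q = 171.4740 / 0.0443 = 3872.6899 W

R_total = 0.0443 K/W, Q = 3872.6899 W


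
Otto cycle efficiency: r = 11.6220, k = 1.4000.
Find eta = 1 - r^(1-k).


r^(k-1) = 2.6675
eta = 1 - 1/2.6675 = 0.6251 = 62.5124%

62.5124%


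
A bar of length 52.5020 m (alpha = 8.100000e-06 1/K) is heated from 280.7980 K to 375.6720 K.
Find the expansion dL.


dT = 94.8740 K
dL = 8.100000e-06 * 52.5020 * 94.8740 = 0.040347 m
L_final = 52.542347 m

dL = 0.040347 m


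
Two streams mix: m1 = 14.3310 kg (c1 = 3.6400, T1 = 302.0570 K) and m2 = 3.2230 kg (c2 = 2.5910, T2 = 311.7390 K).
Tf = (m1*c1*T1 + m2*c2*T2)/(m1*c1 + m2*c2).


num = 18360.0229
den = 60.5156
Tf = 303.3931 K

303.3931 K


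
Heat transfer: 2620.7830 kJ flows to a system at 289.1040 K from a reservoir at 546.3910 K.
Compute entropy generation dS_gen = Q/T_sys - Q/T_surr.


dS_sys = 2620.7830/289.1040 = 9.0652 kJ/K
dS_surr = -2620.7830/546.3910 = -4.7965 kJ/K
dS_gen = 9.0652 - 4.7965 = 4.2687 kJ/K (irreversible)

dS_gen = 4.2687 kJ/K, irreversible


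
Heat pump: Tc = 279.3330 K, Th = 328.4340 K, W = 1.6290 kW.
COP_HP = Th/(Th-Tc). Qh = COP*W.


COP = 328.4340 / 49.1010 = 6.6889
Qh = 6.6889 * 1.6290 = 10.8963 kW

COP = 6.6889, Qh = 10.8963 kW


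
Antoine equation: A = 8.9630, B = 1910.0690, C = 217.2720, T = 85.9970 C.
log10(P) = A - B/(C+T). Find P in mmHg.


C+T = 303.2690
B/(C+T) = 6.2983
log10(P) = 8.9630 - 6.2983 = 2.6647
P = 10^2.6647 = 462.0973 mmHg

462.0973 mmHg


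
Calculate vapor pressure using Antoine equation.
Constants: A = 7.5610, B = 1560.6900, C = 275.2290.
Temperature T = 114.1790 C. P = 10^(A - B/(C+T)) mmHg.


C+T = 389.4080
B/(C+T) = 4.0079
log10(P) = 7.5610 - 4.0079 = 3.5531
P = 10^3.5531 = 3573.9383 mmHg

3573.9383 mmHg


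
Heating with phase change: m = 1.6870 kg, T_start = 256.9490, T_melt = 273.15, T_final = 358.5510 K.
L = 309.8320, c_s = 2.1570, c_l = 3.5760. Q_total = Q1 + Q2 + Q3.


Q1 (sensible, solid) = 1.6870 * 2.1570 * 16.2010 = 58.9532 kJ
Q2 (latent) = 1.6870 * 309.8320 = 522.6866 kJ
Q3 (sensible, liquid) = 1.6870 * 3.5760 * 85.4010 = 515.1996 kJ
Q_total = 1096.8394 kJ

1096.8394 kJ


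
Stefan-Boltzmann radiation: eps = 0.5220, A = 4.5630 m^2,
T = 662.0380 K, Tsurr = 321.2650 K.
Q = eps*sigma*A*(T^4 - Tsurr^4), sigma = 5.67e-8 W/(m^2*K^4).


T^4 = 1.9210e+11
Tsurr^4 = 1.0653e+10
Q = 0.5220 * 5.67e-8 * 4.5630 * 1.8145e+11 = 24505.2679 W

24505.2679 W


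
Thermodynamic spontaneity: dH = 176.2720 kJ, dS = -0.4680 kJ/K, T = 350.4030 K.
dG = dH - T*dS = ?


T*dS = 350.4030 * -0.4680 = -163.9886 kJ
dG = 176.2720 + 163.9886 = 340.2606 kJ (non-spontaneous)

dG = 340.2606 kJ, non-spontaneous


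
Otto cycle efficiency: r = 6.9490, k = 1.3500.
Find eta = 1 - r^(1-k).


r^(k-1) = 1.9709
eta = 1 - 1/1.9709 = 0.4926 = 49.2627%

49.2627%


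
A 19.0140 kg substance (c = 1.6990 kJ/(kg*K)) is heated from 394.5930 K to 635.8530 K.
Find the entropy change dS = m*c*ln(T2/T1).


T2/T1 = 1.6114
ln(T2/T1) = 0.4771
dS = 19.0140 * 1.6990 * 0.4771 = 15.4130 kJ/K

15.4130 kJ/K


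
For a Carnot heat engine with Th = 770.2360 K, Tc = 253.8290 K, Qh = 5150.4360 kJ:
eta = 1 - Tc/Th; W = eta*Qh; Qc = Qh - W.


eta = 1 - 253.8290/770.2360 = 0.6705
W = 0.6705 * 5150.4360 = 3453.1250 kJ
Qc = 5150.4360 - 3453.1250 = 1697.3110 kJ

eta = 67.0453%, W = 3453.1250 kJ, Qc = 1697.3110 kJ


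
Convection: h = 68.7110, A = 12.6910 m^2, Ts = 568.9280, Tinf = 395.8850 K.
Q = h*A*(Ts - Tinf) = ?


dT = 173.0430 K
Q = 68.7110 * 12.6910 * 173.0430 = 150895.4516 W

150895.4516 W


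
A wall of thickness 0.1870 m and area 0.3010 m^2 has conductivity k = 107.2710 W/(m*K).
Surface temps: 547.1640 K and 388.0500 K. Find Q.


dT = 159.1140 K
Q = 107.2710 * 0.3010 * 159.1140 / 0.1870 = 27473.6026 W

27473.6026 W


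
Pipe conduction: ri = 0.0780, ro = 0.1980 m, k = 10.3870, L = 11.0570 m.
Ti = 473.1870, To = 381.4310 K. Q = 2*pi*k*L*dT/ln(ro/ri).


dT = 91.7560 K
ln(ro/ri) = 0.9316
Q = 2*pi*10.3870*11.0570*91.7560 / 0.9316 = 71077.4416 W

71077.4416 W


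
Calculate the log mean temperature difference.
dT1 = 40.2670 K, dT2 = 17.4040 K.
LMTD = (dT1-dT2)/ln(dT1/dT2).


dT1/dT2 = 2.3137
ln(dT1/dT2) = 0.8388
LMTD = 22.8630 / 0.8388 = 27.2557 K

27.2557 K


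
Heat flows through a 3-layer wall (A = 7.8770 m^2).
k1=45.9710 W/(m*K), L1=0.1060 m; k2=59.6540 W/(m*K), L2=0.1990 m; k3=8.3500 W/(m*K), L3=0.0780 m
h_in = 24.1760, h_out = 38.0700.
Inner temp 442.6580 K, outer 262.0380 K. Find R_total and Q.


R_conv_in = 1/(24.1760*7.8770) = 0.0053
R_1 = 0.1060/(45.9710*7.8770) = 0.0003
R_2 = 0.1990/(59.6540*7.8770) = 0.0004
R_3 = 0.0780/(8.3500*7.8770) = 0.0012
R_conv_out = 1/(38.0700*7.8770) = 0.0033
R_total = 0.0105 K/W
Q = 180.6200 / 0.0105 = 17221.6315 W

R_total = 0.0105 K/W, Q = 17221.6315 W


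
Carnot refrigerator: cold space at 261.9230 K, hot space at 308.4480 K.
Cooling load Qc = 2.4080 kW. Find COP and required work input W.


COP = 261.9230 / 46.5250 = 5.6297
W = 2.4080 / 5.6297 = 0.4277 kW

COP = 5.6297, W = 0.4277 kW


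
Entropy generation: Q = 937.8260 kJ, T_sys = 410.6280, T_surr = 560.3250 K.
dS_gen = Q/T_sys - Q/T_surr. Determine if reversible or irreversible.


dS_sys = 937.8260/410.6280 = 2.2839 kJ/K
dS_surr = -937.8260/560.3250 = -1.6737 kJ/K
dS_gen = 2.2839 - 1.6737 = 0.6102 kJ/K (irreversible)

dS_gen = 0.6102 kJ/K, irreversible


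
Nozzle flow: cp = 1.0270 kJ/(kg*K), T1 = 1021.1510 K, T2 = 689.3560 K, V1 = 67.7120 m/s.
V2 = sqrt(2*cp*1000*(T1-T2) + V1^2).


dT = 331.7950 K
2*cp*1000*dT = 681506.9300
V1^2 = 4584.9149
V2 = sqrt(686091.8449) = 828.3066 m/s

828.3066 m/s


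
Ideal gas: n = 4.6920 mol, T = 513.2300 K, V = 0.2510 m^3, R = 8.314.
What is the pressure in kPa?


P = nRT/V = 4.6920 * 8.314 * 513.2300 / 0.2510
= 20020.7369 / 0.2510 = 79763.8920 Pa = 79.7639 kPa

79.7639 kPa


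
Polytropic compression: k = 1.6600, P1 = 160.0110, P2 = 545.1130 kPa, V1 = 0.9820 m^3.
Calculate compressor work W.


(k-1)/k = 0.3976
(P2/P1)^exp = 1.6280
W = 2.5152 * 160.0110 * 0.9820 * (1.6280 - 1) = 248.1868 kJ

248.1868 kJ


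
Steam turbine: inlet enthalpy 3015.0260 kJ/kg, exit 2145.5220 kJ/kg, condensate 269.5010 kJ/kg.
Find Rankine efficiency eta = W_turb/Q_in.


W = 869.5040 kJ/kg
Q_in = 2745.5250 kJ/kg
eta = 0.3167 = 31.6699%

eta = 31.6699%


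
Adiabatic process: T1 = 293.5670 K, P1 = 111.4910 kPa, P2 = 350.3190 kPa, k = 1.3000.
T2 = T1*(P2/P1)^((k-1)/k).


(k-1)/k = 0.2308
(P2/P1)^exp = 1.3024
T2 = 293.5670 * 1.3024 = 382.3413 K

382.3413 K


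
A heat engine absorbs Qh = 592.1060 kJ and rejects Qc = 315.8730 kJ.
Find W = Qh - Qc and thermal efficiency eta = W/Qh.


W = 592.1060 - 315.8730 = 276.2330 kJ
eta = 276.2330 / 592.1060 = 0.4665 = 46.6526%

W = 276.2330 kJ, eta = 46.6526%


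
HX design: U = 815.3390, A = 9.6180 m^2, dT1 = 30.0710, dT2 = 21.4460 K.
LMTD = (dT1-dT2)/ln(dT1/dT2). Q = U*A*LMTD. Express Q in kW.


LMTD = 25.5160 K
Q = 815.3390 * 9.6180 * 25.5160 = 200094.7560 W = 200.0948 kW

200.0948 kW


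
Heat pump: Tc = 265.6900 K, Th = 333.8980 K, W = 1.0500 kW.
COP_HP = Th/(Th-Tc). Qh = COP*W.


COP = 333.8980 / 68.2080 = 4.8953
Qh = 4.8953 * 1.0500 = 5.1401 kW

COP = 4.8953, Qh = 5.1401 kW


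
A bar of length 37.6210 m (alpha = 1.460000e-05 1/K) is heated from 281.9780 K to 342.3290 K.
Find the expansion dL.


dT = 60.3510 K
dL = 1.460000e-05 * 37.6210 * 60.3510 = 0.033149 m
L_final = 37.654149 m

dL = 0.033149 m


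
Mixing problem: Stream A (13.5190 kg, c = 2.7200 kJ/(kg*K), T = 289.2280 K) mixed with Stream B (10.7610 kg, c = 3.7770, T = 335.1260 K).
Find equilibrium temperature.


num = 24256.3601
den = 77.4160
Tf = 313.3250 K

313.3250 K


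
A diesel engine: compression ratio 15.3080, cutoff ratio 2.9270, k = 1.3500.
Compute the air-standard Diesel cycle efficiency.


r^(k-1) = 2.5985
rc^k = 4.2626
eta = 0.5174 = 51.7362%

51.7362%


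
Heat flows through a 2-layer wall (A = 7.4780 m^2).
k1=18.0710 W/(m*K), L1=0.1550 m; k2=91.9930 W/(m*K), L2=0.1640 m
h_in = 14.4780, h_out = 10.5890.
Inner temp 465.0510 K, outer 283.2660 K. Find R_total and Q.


R_conv_in = 1/(14.4780*7.4780) = 0.0092
R_1 = 0.1550/(18.0710*7.4780) = 0.0011
R_2 = 0.1640/(91.9930*7.4780) = 0.0002
R_conv_out = 1/(10.5890*7.4780) = 0.0126
R_total = 0.0233 K/W
Q = 181.7850 / 0.0233 = 7818.5091 W

R_total = 0.0233 K/W, Q = 7818.5091 W


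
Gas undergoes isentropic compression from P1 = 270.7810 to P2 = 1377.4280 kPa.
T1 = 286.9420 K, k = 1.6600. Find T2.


(k-1)/k = 0.3976
(P2/P1)^exp = 1.9093
T2 = 286.9420 * 1.9093 = 547.8632 K

547.8632 K


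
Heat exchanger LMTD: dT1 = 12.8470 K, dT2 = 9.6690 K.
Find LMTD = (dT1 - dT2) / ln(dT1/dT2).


dT1/dT2 = 1.3287
ln(dT1/dT2) = 0.2842
LMTD = 3.1780 / 0.2842 = 11.1828 K

11.1828 K


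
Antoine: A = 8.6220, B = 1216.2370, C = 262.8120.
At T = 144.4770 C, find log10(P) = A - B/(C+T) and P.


C+T = 407.2890
B/(C+T) = 2.9862
log10(P) = 8.6220 - 2.9862 = 5.6358
P = 10^5.6358 = 432337.7006 mmHg

432337.7006 mmHg


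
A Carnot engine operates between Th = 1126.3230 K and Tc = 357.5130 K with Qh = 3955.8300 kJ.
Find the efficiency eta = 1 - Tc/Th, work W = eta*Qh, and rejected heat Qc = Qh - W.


eta = 1 - 357.5130/1126.3230 = 0.6826
W = 0.6826 * 3955.8300 = 2700.1861 kJ
Qc = 3955.8300 - 2700.1861 = 1255.6439 kJ

eta = 68.2584%, W = 2700.1861 kJ, Qc = 1255.6439 kJ


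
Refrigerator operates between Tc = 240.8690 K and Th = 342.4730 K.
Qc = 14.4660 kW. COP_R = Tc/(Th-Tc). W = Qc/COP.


COP = 240.8690 / 101.6040 = 2.3707
W = 14.4660 / 2.3707 = 6.1021 kW

COP = 2.3707, W = 6.1021 kW


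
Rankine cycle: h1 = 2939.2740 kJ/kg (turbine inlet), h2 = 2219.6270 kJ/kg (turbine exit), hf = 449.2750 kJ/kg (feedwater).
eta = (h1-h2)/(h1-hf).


W = 719.6470 kJ/kg
Q_in = 2489.9990 kJ/kg
eta = 0.2890 = 28.9015%

eta = 28.9015%


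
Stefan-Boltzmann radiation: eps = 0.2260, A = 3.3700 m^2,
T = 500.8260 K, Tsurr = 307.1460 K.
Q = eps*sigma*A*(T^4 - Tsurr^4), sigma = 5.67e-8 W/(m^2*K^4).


T^4 = 6.2914e+10
Tsurr^4 = 8.8998e+09
Q = 0.2260 * 5.67e-8 * 3.3700 * 5.4014e+10 = 2332.5431 W

2332.5431 W


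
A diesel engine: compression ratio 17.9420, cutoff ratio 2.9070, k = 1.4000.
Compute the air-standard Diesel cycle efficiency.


r^(k-1) = 3.1736
rc^k = 4.4547
eta = 0.5923 = 59.2254%

59.2254%


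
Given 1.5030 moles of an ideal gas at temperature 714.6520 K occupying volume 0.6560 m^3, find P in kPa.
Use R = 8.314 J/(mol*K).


P = nRT/V = 1.5030 * 8.314 * 714.6520 / 0.6560
= 8930.2499 / 0.6560 = 13613.1859 Pa = 13.6132 kPa

13.6132 kPa


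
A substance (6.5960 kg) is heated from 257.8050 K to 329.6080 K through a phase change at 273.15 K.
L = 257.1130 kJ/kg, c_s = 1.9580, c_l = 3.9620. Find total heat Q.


Q1 (sensible, solid) = 6.5960 * 1.9580 * 15.3450 = 198.1802 kJ
Q2 (latent) = 6.5960 * 257.1130 = 1695.9173 kJ
Q3 (sensible, liquid) = 6.5960 * 3.9620 * 56.4580 = 1475.4368 kJ
Q_total = 3369.5343 kJ

3369.5343 kJ


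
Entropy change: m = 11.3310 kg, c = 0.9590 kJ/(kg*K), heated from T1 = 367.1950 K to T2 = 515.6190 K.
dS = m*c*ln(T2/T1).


T2/T1 = 1.4042
ln(T2/T1) = 0.3395
dS = 11.3310 * 0.9590 * 0.3395 = 3.6889 kJ/K

3.6889 kJ/K


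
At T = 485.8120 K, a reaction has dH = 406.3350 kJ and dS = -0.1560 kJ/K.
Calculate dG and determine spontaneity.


T*dS = 485.8120 * -0.1560 = -75.7867 kJ
dG = 406.3350 + 75.7867 = 482.1217 kJ (non-spontaneous)

dG = 482.1217 kJ, non-spontaneous


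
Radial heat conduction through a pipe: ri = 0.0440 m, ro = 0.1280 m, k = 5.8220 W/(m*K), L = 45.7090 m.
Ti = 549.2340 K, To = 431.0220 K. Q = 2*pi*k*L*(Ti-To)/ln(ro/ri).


dT = 118.2120 K
ln(ro/ri) = 1.0678
Q = 2*pi*5.8220*45.7090*118.2120 / 1.0678 = 185101.0633 W

185101.0633 W


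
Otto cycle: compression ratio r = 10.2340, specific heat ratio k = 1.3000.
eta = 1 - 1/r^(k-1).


r^(k-1) = 2.0092
eta = 1 - 1/2.0092 = 0.5023 = 50.2279%

50.2279%


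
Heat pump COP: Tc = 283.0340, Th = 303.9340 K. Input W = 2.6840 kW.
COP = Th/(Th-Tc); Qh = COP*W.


COP = 303.9340 / 20.9000 = 14.5423
Qh = 14.5423 * 2.6840 = 39.0315 kW

COP = 14.5423, Qh = 39.0315 kW


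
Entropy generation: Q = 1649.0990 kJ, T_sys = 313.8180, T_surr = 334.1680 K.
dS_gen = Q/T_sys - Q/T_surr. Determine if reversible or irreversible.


dS_sys = 1649.0990/313.8180 = 5.2550 kJ/K
dS_surr = -1649.0990/334.1680 = -4.9349 kJ/K
dS_gen = 5.2550 - 4.9349 = 0.3200 kJ/K (irreversible)

dS_gen = 0.3200 kJ/K, irreversible


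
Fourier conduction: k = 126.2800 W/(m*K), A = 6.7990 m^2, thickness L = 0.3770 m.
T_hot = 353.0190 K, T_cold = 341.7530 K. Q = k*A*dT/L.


dT = 11.2660 K
Q = 126.2800 * 6.7990 * 11.2660 / 0.3770 = 25657.1262 W

25657.1262 W


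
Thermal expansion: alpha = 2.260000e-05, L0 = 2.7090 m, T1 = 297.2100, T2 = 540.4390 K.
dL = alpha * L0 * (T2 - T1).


dT = 243.2290 K
dL = 2.260000e-05 * 2.7090 * 243.2290 = 0.014891 m
L_final = 2.723891 m

dL = 0.014891 m


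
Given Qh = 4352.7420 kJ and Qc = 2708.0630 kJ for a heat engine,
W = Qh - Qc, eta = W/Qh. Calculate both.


W = 4352.7420 - 2708.0630 = 1644.6790 kJ
eta = 1644.6790 / 4352.7420 = 0.3778 = 37.7849%

W = 1644.6790 kJ, eta = 37.7849%


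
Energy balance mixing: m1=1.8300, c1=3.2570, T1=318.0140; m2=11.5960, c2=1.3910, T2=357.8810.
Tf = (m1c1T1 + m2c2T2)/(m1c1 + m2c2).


num = 7668.0954
den = 22.0903
Tf = 347.1243 K

347.1243 K


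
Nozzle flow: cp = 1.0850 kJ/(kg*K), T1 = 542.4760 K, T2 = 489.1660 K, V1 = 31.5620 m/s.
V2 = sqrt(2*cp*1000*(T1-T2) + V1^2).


dT = 53.3100 K
2*cp*1000*dT = 115682.7000
V1^2 = 996.1598
V2 = sqrt(116678.8598) = 341.5829 m/s

341.5829 m/s


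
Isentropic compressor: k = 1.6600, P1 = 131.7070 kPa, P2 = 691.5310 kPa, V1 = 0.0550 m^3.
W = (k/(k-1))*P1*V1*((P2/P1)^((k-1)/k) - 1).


(k-1)/k = 0.3976
(P2/P1)^exp = 1.9335
W = 2.5152 * 131.7070 * 0.0550 * (1.9335 - 1) = 17.0080 kJ

17.0080 kJ


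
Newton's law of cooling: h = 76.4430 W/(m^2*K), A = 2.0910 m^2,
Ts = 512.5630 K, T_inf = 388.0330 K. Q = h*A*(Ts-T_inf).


dT = 124.5300 K
Q = 76.4430 * 2.0910 * 124.5300 = 19905.1632 W

19905.1632 W


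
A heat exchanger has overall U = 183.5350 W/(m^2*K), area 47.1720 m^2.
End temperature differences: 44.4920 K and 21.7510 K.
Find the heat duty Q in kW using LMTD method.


LMTD = 31.7767 K
Q = 183.5350 * 47.1720 * 31.7767 = 275113.7346 W = 275.1137 kW

275.1137 kW


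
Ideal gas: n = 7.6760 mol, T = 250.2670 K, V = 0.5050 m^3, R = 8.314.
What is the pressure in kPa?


P = nRT/V = 7.6760 * 8.314 * 250.2670 / 0.5050
= 15971.6055 / 0.5050 = 31626.9415 Pa = 31.6269 kPa

31.6269 kPa


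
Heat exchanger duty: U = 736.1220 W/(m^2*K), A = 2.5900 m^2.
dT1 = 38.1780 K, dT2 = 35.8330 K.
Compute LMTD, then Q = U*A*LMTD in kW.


LMTD = 36.9931 K
Q = 736.1220 * 2.5900 * 36.9931 = 70529.4414 W = 70.5294 kW

70.5294 kW


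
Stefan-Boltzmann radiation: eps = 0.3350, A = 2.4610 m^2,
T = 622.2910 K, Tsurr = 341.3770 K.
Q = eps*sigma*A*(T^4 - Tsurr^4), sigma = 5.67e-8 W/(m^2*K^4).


T^4 = 1.4996e+11
Tsurr^4 = 1.3581e+10
Q = 0.3350 * 5.67e-8 * 2.4610 * 1.3638e+11 = 6375.0702 W

6375.0702 W


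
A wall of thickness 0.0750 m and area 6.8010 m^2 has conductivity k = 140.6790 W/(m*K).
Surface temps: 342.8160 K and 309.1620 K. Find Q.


dT = 33.6540 K
Q = 140.6790 * 6.8010 * 33.6540 / 0.0750 = 429316.3955 W

429316.3955 W


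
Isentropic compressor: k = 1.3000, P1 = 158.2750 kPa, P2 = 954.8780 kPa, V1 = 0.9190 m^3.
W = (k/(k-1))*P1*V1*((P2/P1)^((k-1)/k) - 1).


(k-1)/k = 0.2308
(P2/P1)^exp = 1.5140
W = 4.3333 * 158.2750 * 0.9190 * (1.5140 - 1) = 323.9711 kJ

323.9711 kJ


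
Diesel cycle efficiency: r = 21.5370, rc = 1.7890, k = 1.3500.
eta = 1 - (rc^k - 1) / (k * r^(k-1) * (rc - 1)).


r^(k-1) = 2.9283
rc^k = 2.1929
eta = 0.6175 = 61.7538%

61.7538%


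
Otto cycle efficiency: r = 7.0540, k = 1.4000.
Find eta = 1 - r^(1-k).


r^(k-1) = 2.1846
eta = 1 - 1/2.1846 = 0.5423 = 54.2253%

54.2253%


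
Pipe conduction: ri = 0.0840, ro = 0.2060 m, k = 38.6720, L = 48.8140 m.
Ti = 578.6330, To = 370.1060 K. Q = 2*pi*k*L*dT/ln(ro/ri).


dT = 208.5270 K
ln(ro/ri) = 0.8971
Q = 2*pi*38.6720*48.8140*208.5270 / 0.8971 = 2757160.2373 W

2757160.2373 W


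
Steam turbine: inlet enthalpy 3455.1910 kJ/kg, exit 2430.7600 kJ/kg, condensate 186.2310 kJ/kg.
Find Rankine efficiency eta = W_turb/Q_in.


W = 1024.4310 kJ/kg
Q_in = 3268.9600 kJ/kg
eta = 0.3134 = 31.3381%

eta = 31.3381%


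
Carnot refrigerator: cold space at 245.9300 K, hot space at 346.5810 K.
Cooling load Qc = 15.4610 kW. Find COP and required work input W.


COP = 245.9300 / 100.6510 = 2.4434
W = 15.4610 / 2.4434 = 6.3277 kW

COP = 2.4434, W = 6.3277 kW


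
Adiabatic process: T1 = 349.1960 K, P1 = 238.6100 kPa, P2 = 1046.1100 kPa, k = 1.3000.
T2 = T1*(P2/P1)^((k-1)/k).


(k-1)/k = 0.2308
(P2/P1)^exp = 1.4065
T2 = 349.1960 * 1.4065 = 491.1311 K

491.1311 K


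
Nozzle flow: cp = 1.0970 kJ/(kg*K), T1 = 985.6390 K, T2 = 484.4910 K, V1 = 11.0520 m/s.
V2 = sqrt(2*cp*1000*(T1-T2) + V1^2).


dT = 501.1480 K
2*cp*1000*dT = 1099518.7120
V1^2 = 122.1467
V2 = sqrt(1099640.8587) = 1048.6376 m/s

1048.6376 m/s


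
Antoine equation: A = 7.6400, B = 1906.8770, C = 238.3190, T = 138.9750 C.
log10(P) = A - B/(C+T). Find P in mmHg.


C+T = 377.2940
B/(C+T) = 5.0541
log10(P) = 7.6400 - 5.0541 = 2.5859
P = 10^2.5859 = 385.4004 mmHg

385.4004 mmHg


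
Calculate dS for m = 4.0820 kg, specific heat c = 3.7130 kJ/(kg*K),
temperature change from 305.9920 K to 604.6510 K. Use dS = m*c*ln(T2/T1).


T2/T1 = 1.9760
ln(T2/T1) = 0.6811
dS = 4.0820 * 3.7130 * 0.6811 = 10.3230 kJ/K

10.3230 kJ/K


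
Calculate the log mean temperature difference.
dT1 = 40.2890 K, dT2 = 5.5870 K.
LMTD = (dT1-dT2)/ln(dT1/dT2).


dT1/dT2 = 7.2112
ln(dT1/dT2) = 1.9756
LMTD = 34.7020 / 1.9756 = 17.5650 K

17.5650 K


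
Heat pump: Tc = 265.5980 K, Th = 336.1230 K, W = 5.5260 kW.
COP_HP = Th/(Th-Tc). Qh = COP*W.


COP = 336.1230 / 70.5250 = 4.7660
Qh = 4.7660 * 5.5260 = 26.3370 kW

COP = 4.7660, Qh = 26.3370 kW


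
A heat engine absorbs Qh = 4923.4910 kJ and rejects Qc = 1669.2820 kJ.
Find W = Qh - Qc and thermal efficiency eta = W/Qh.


W = 4923.4910 - 1669.2820 = 3254.2090 kJ
eta = 3254.2090 / 4923.4910 = 0.6610 = 66.0956%

W = 3254.2090 kJ, eta = 66.0956%


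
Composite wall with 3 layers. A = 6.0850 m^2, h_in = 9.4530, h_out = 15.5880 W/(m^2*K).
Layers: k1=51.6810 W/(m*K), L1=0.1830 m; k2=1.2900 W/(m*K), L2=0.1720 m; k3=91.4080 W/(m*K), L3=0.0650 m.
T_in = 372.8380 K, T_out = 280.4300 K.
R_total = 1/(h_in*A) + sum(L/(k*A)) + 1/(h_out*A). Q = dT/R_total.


R_conv_in = 1/(9.4530*6.0850) = 0.0174
R_1 = 0.1830/(51.6810*6.0850) = 0.0006
R_2 = 0.1720/(1.2900*6.0850) = 0.0219
R_3 = 0.0650/(91.4080*6.0850) = 0.0001
R_conv_out = 1/(15.5880*6.0850) = 0.0105
R_total = 0.0505 K/W
Q = 92.4080 / 0.0505 = 1828.4850 W

R_total = 0.0505 K/W, Q = 1828.4850 W


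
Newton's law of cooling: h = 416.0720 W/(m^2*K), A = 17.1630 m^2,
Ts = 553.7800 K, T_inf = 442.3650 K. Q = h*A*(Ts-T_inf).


dT = 111.4150 K
Q = 416.0720 * 17.1630 * 111.4150 = 795619.3878 W

795619.3878 W


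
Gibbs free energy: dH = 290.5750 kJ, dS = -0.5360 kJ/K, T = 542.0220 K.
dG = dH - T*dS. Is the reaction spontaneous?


T*dS = 542.0220 * -0.5360 = -290.5238 kJ
dG = 290.5750 + 290.5238 = 581.0988 kJ (non-spontaneous)

dG = 581.0988 kJ, non-spontaneous


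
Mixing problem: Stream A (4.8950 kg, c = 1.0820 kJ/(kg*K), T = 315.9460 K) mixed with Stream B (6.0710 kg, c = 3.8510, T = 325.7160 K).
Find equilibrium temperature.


num = 9288.4247
den = 28.6758
Tf = 323.9115 K

323.9115 K


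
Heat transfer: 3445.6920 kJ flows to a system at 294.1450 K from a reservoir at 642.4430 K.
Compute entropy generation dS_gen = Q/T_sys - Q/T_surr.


dS_sys = 3445.6920/294.1450 = 11.7143 kJ/K
dS_surr = -3445.6920/642.4430 = -5.3634 kJ/K
dS_gen = 11.7143 - 5.3634 = 6.3508 kJ/K (irreversible)

dS_gen = 6.3508 kJ/K, irreversible


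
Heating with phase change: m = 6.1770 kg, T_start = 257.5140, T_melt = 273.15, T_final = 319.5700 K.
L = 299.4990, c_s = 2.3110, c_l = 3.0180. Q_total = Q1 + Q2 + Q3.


Q1 (sensible, solid) = 6.1770 * 2.3110 * 15.6360 = 223.2046 kJ
Q2 (latent) = 6.1770 * 299.4990 = 1850.0053 kJ
Q3 (sensible, liquid) = 6.1770 * 3.0180 * 46.4200 = 865.3703 kJ
Q_total = 2938.5802 kJ

2938.5802 kJ


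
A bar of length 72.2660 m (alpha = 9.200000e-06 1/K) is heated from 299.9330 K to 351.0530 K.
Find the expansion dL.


dT = 51.1200 K
dL = 9.200000e-06 * 72.2660 * 51.1200 = 0.033987 m
L_final = 72.299987 m

dL = 0.033987 m


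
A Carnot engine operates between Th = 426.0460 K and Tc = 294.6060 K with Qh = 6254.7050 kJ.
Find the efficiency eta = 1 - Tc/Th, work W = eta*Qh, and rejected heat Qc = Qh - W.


eta = 1 - 294.6060/426.0460 = 0.3085
W = 0.3085 * 6254.7050 = 1929.6471 kJ
Qc = 6254.7050 - 1929.6471 = 4325.0579 kJ

eta = 30.8511%, W = 1929.6471 kJ, Qc = 4325.0579 kJ


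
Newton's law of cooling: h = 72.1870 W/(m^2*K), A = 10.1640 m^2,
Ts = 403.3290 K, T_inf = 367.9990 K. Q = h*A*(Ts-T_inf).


dT = 35.3300 K
Q = 72.1870 * 10.1640 * 35.3300 = 25921.9272 W

25921.9272 W


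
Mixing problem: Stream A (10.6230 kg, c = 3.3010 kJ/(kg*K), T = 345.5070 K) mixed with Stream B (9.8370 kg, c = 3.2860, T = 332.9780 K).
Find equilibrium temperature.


num = 22879.0372
den = 67.3909
Tf = 339.4974 K

339.4974 K


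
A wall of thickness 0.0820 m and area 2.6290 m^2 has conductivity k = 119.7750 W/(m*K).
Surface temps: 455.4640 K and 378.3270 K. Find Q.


dT = 77.1370 K
Q = 119.7750 * 2.6290 * 77.1370 / 0.0820 = 296214.0524 W

296214.0524 W


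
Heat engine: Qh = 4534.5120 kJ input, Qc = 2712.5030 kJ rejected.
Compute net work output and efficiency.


W = 4534.5120 - 2712.5030 = 1822.0090 kJ
eta = 1822.0090 / 4534.5120 = 0.4018 = 40.1809%

W = 1822.0090 kJ, eta = 40.1809%


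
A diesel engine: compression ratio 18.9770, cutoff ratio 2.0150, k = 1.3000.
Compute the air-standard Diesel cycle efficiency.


r^(k-1) = 2.4181
rc^k = 2.4863
eta = 0.5342 = 53.4161%

53.4161%


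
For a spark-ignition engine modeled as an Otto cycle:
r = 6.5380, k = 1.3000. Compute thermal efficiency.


r^(k-1) = 1.7564
eta = 1 - 1/1.7564 = 0.4307 = 43.0667%

43.0667%


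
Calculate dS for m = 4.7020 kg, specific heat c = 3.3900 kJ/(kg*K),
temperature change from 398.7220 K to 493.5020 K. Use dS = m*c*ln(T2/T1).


T2/T1 = 1.2377
ln(T2/T1) = 0.2133
dS = 4.7020 * 3.3900 * 0.2133 = 3.3994 kJ/K

3.3994 kJ/K


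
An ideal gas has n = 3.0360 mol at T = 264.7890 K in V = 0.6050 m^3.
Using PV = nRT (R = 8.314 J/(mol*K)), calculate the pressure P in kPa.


P = nRT/V = 3.0360 * 8.314 * 264.7890 / 0.6050
= 6683.6196 / 0.6050 = 11047.3052 Pa = 11.0473 kPa

11.0473 kPa


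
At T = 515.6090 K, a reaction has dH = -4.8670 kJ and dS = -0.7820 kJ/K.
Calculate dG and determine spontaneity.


T*dS = 515.6090 * -0.7820 = -403.2062 kJ
dG = -4.8670 + 403.2062 = 398.3392 kJ (non-spontaneous)

dG = 398.3392 kJ, non-spontaneous


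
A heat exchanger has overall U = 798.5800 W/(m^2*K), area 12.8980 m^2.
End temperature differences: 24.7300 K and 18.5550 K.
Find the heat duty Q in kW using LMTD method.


LMTD = 21.4949 K
Q = 798.5800 * 12.8980 * 21.4949 = 221399.0317 W = 221.3990 kW

221.3990 kW


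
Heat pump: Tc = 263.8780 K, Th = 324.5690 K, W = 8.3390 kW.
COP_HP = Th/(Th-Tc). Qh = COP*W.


COP = 324.5690 / 60.6910 = 5.3479
Qh = 5.3479 * 8.3390 = 44.5961 kW

COP = 5.3479, Qh = 44.5961 kW


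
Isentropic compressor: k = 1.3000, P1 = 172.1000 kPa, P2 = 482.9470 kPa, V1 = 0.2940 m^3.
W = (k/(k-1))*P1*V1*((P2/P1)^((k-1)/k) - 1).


(k-1)/k = 0.2308
(P2/P1)^exp = 1.2689
W = 4.3333 * 172.1000 * 0.2940 * (1.2689 - 1) = 58.9479 kJ

58.9479 kJ


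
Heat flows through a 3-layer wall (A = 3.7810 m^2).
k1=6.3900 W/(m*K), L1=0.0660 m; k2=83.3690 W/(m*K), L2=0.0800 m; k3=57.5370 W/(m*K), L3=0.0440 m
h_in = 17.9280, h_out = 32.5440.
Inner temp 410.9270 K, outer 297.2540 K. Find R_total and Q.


R_conv_in = 1/(17.9280*3.7810) = 0.0148
R_1 = 0.0660/(6.3900*3.7810) = 0.0027
R_2 = 0.0800/(83.3690*3.7810) = 0.0003
R_3 = 0.0440/(57.5370*3.7810) = 0.0002
R_conv_out = 1/(32.5440*3.7810) = 0.0081
R_total = 0.0261 K/W
Q = 113.6730 / 0.0261 = 4360.8043 W

R_total = 0.0261 K/W, Q = 4360.8043 W


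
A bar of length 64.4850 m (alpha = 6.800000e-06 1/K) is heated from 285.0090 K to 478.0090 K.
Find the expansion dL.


dT = 193.0000 K
dL = 6.800000e-06 * 64.4850 * 193.0000 = 0.084630 m
L_final = 64.569630 m

dL = 0.084630 m


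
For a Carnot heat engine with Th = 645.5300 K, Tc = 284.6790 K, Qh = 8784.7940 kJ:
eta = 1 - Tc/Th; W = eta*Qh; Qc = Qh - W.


eta = 1 - 284.6790/645.5300 = 0.5590
W = 0.5590 * 8784.7940 = 4910.6962 kJ
Qc = 8784.7940 - 4910.6962 = 3874.0978 kJ

eta = 55.9000%, W = 4910.6962 kJ, Qc = 3874.0978 kJ


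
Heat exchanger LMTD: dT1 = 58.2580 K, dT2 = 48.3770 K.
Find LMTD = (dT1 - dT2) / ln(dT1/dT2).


dT1/dT2 = 1.2042
ln(dT1/dT2) = 0.1859
LMTD = 9.8810 / 0.1859 = 53.1646 K

53.1646 K


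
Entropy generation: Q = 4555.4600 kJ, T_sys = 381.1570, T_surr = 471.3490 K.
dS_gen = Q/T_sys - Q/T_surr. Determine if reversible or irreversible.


dS_sys = 4555.4600/381.1570 = 11.9517 kJ/K
dS_surr = -4555.4600/471.3490 = -9.6647 kJ/K
dS_gen = 11.9517 - 9.6647 = 2.2869 kJ/K (irreversible)

dS_gen = 2.2869 kJ/K, irreversible


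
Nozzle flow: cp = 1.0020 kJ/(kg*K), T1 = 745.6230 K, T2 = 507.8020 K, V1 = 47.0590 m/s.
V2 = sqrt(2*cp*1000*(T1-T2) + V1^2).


dT = 237.8210 K
2*cp*1000*dT = 476593.2840
V1^2 = 2214.5495
V2 = sqrt(478807.8335) = 691.9594 m/s

691.9594 m/s


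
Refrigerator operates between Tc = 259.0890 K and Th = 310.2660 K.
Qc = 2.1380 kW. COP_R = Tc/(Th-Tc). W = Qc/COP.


COP = 259.0890 / 51.1770 = 5.0626
W = 2.1380 / 5.0626 = 0.4223 kW

COP = 5.0626, W = 0.4223 kW


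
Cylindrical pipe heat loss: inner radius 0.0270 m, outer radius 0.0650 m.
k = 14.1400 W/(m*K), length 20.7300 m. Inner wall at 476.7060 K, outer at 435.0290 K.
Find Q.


dT = 41.6770 K
ln(ro/ri) = 0.8786
Q = 2*pi*14.1400*20.7300*41.6770 / 0.8786 = 87369.1976 W

87369.1976 W


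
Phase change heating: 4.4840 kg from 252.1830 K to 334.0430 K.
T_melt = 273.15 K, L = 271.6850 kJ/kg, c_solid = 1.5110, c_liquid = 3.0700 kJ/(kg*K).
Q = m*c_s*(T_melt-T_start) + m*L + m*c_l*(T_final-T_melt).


Q1 (sensible, solid) = 4.4840 * 1.5110 * 20.9670 = 142.0582 kJ
Q2 (latent) = 4.4840 * 271.6850 = 1218.2355 kJ
Q3 (sensible, liquid) = 4.4840 * 3.0700 * 60.8930 = 838.2457 kJ
Q_total = 2198.5395 kJ

2198.5395 kJ


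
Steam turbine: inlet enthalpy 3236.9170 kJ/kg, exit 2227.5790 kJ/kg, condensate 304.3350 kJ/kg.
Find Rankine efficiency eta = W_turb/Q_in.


W = 1009.3380 kJ/kg
Q_in = 2932.5820 kJ/kg
eta = 0.3442 = 34.4181%

eta = 34.4181%


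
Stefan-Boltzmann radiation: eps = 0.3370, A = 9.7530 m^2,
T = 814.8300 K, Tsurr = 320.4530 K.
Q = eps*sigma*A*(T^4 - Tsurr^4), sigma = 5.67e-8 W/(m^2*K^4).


T^4 = 4.4083e+11
Tsurr^4 = 1.0545e+10
Q = 0.3370 * 5.67e-8 * 9.7530 * 4.3028e+11 = 80186.9970 W

80186.9970 W


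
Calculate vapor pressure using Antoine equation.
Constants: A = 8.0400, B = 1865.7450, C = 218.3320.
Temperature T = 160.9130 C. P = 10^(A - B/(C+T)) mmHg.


C+T = 379.2450
B/(C+T) = 4.9196
log10(P) = 8.0400 - 4.9196 = 3.1204
P = 10^3.1204 = 1319.3810 mmHg

1319.3810 mmHg


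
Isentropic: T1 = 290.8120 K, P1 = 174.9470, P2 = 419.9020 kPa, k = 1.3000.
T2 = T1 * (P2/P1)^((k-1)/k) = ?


(k-1)/k = 0.2308
(P2/P1)^exp = 1.2239
T2 = 290.8120 * 1.2239 = 355.9265 K

355.9265 K


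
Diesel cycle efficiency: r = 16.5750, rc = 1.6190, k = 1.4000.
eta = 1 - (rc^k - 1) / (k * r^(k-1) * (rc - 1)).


r^(k-1) = 3.0745
rc^k = 1.9631
eta = 0.6385 = 63.8525%

63.8525%


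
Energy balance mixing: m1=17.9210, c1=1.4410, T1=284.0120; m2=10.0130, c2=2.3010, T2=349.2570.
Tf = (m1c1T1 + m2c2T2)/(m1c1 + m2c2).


num = 15381.2225
den = 48.8641
Tf = 314.7757 K

314.7757 K


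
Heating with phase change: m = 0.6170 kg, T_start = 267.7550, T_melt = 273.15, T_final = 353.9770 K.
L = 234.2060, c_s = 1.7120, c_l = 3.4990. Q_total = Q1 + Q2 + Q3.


Q1 (sensible, solid) = 0.6170 * 1.7120 * 5.3950 = 5.6988 kJ
Q2 (latent) = 0.6170 * 234.2060 = 144.5051 kJ
Q3 (sensible, liquid) = 0.6170 * 3.4990 * 80.8270 = 174.4960 kJ
Q_total = 324.6999 kJ

324.6999 kJ


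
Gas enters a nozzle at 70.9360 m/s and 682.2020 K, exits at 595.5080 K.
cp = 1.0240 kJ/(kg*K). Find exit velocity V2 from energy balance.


dT = 86.6940 K
2*cp*1000*dT = 177549.3120
V1^2 = 5031.9161
V2 = sqrt(182581.2281) = 427.2952 m/s

427.2952 m/s


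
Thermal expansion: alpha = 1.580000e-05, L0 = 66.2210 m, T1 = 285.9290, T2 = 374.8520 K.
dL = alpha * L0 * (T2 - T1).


dT = 88.9230 K
dL = 1.580000e-05 * 66.2210 * 88.9230 = 0.093039 m
L_final = 66.314039 m

dL = 0.093039 m


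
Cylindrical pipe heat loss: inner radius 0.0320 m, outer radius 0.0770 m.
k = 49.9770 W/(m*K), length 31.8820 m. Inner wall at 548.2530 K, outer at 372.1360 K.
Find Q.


dT = 176.1170 K
ln(ro/ri) = 0.8781
Q = 2*pi*49.9770*31.8820*176.1170 / 0.8781 = 2008019.7788 W

2008019.7788 W


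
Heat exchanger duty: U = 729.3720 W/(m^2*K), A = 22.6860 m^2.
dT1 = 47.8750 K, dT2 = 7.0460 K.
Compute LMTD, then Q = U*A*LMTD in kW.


LMTD = 21.3080 K
Q = 729.3720 * 22.6860 * 21.3080 = 352573.7901 W = 352.5738 kW

352.5738 kW


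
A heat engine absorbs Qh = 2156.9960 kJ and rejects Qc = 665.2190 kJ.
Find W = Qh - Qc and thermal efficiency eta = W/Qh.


W = 2156.9960 - 665.2190 = 1491.7770 kJ
eta = 1491.7770 / 2156.9960 = 0.6916 = 69.1599%

W = 1491.7770 kJ, eta = 69.1599%


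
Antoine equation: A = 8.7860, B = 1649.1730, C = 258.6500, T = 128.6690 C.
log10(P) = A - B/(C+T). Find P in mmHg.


C+T = 387.3190
B/(C+T) = 4.2579
log10(P) = 8.7860 - 4.2579 = 4.5281
P = 10^4.5281 = 33735.0080 mmHg

33735.0080 mmHg


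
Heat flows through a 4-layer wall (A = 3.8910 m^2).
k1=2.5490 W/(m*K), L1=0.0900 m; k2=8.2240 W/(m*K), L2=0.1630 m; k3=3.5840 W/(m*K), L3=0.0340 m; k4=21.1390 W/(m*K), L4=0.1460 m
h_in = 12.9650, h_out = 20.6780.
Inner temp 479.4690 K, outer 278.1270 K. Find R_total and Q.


R_conv_in = 1/(12.9650*3.8910) = 0.0198
R_1 = 0.0900/(2.5490*3.8910) = 0.0091
R_2 = 0.1630/(8.2240*3.8910) = 0.0051
R_3 = 0.0340/(3.5840*3.8910) = 0.0024
R_4 = 0.1460/(21.1390*3.8910) = 0.0018
R_conv_out = 1/(20.6780*3.8910) = 0.0124
R_total = 0.0506 K/W
Q = 201.3420 / 0.0506 = 3976.5059 W

R_total = 0.0506 K/W, Q = 3976.5059 W


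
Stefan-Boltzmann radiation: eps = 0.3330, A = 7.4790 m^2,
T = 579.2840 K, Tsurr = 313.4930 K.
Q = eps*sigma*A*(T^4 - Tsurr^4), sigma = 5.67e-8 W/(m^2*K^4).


T^4 = 1.1261e+11
Tsurr^4 = 9.6585e+09
Q = 0.3330 * 5.67e-8 * 7.4790 * 1.0295e+11 = 14537.5594 W

14537.5594 W


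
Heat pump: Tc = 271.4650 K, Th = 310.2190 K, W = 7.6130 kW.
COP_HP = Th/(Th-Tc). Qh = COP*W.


COP = 310.2190 / 38.7540 = 8.0048
Qh = 8.0048 * 7.6130 = 60.9407 kW

COP = 8.0048, Qh = 60.9407 kW


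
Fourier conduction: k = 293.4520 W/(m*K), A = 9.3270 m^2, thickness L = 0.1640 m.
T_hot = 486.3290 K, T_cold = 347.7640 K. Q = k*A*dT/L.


dT = 138.5650 K
Q = 293.4520 * 9.3270 * 138.5650 / 0.1640 = 2312537.3116 W

2312537.3116 W


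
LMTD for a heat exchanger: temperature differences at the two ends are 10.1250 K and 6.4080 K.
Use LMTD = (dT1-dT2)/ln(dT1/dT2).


dT1/dT2 = 1.5801
ln(dT1/dT2) = 0.4575
LMTD = 3.7170 / 0.4575 = 8.1253 K

8.1253 K


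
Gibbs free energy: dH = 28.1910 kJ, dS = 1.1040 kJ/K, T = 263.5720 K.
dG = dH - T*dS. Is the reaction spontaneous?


T*dS = 263.5720 * 1.1040 = 290.9835 kJ
dG = 28.1910 - 290.9835 = -262.7925 kJ (spontaneous)

dG = -262.7925 kJ, spontaneous


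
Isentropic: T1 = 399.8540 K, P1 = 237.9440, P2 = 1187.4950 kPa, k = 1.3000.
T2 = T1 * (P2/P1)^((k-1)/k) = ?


(k-1)/k = 0.2308
(P2/P1)^exp = 1.4491
T2 = 399.8540 * 1.4491 = 579.4482 K

579.4482 K


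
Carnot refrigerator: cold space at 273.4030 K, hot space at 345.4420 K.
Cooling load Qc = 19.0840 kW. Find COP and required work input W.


COP = 273.4030 / 72.0390 = 3.7952
W = 19.0840 / 3.7952 = 5.0284 kW

COP = 3.7952, W = 5.0284 kW


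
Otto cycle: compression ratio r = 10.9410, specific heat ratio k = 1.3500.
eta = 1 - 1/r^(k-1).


r^(k-1) = 2.3103
eta = 1 - 1/2.3103 = 0.5672 = 56.7157%

56.7157%


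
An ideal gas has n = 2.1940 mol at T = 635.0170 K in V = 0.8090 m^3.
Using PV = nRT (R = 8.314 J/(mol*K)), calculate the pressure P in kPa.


P = nRT/V = 2.1940 * 8.314 * 635.0170 / 0.8090
= 11583.2918 / 0.8090 = 14318.0368 Pa = 14.3180 kPa

14.3180 kPa
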